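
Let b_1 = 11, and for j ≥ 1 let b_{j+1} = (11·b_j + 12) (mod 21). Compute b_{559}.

Computing terms: b_1 = 11,  b_2 = 7,  b_3 = 5,  b_4 = 4,  b_5 = 14,  b_6 = 19,  b_7 = 11.
Since b_7 = b_1 = 11, the sequence is periodic with period 6.
So b_{559} = b_{1 + ((559-1) mod 6)} = b_1 = 11.

11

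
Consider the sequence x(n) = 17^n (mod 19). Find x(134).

9

We have x(1) = 17,  x(2) = 4,  x(3) = 11,  x(4) = 16,  x(5) = 6,  x(6) = 7,  x(7) = 5,  x(8) = 9,  x(9) = 1,  x(10) = 17.
The sequence repeats with period 9.
(134 - 1) mod 9 = 7, so x(134) = x(8) = 9.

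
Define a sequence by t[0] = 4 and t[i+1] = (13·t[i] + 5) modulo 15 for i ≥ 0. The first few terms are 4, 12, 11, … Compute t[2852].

14

Listing terms: t[0] = 4, t[1] = 12, t[2] = 11, t[3] = 13, t[4] = 9, t[5] = 2, t[6] = 1, t[7] = 3, t[8] = 14, t[9] = 7, t[10] = 6, t[11] = 8, t[12] = 4.
The sequence repeats with period 12.
(2852 - 0) mod 12 = 8, so t[2852] = t[8] = 14.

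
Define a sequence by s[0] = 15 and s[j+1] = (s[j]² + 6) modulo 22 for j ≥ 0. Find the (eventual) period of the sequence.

5

We have s[0] = 15, s[1] = 11, s[2] = 17, s[3] = 9, s[4] = 21, s[5] = 7, s[6] = 11.
Since s[6] = s[1] = 11, the sequence is eventually periodic: after a pre-period of length 1 it cycles with period 5.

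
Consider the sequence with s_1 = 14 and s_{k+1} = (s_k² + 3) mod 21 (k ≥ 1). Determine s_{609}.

19

Computing terms: s_1 = 14,  s_2 = 10,  s_3 = 19,  s_4 = 7,  s_5 = 10.
Since s_5 = s_2 = 10, the sequence is eventually periodic: after a pre-period of length 1 it cycles with period 3.
For k ≥ 2, s_k depends only on (k - 2) mod 3. (609 - 2) mod 3 = 1, so s_{609} = s_3 = 19.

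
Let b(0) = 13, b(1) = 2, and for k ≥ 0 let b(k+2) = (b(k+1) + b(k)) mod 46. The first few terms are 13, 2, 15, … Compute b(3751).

38

Computing terms: b(0) = 13; b(1) = 2; b(2) = 15; b(3) = 17; b(4) = 32; b(5) = 3; b(6) = 35; b(7) = 38; b(8) = 27; b(9) = 19; b(10) = 0; b(11) = 19; b(12) = 19; b(13) = 38; b(14) = 11; b(15) = 3; b(16) = 14; b(17) = 17; b(18) = 31; b(19) = 2; b(20) = 33; b(21) = 35; b(22) = 22; b(23) = 11; b(24) = 33; b(25) = 44; b(26) = 31; b(27) = 29; b(28) = 14; b(29) = 43; b(30) = 11; b(31) = 8; b(32) = 19; b(33) = 27; b(34) = 0; b(35) = 27; b(36) = 27; b(37) = 8; b(38) = 35; b(39) = 43; b(40) = 32; b(41) = 29; b(42) = 15; b(43) = 44; b(44) = 13; b(45) = 11; b(46) = 24; b(47) = 35; b(48) = 13; b(49) = 2.
Since (b(48), b(49)) = (b(0), b(1)) = (13, 2) (two consecutive terms determine the rest), the sequence is periodic with period 48.
So b(3751) = b(0 + ((3751-0) mod 48)) = b(7) = 38.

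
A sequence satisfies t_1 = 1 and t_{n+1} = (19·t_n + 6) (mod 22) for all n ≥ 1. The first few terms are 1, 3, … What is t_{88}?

Listing terms: t_1 = 1,  t_2 = 3,  t_3 = 19,  t_4 = 15,  t_5 = 5,  t_6 = 13,  t_7 = 11,  t_8 = 17,  t_9 = 21,  t_{10} = 9,  t_{11} = 1.
The sequence repeats with period 10.
(88 - 1) mod 10 = 7, so t_{88} = t_8 = 17.

17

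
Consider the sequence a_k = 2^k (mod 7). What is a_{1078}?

a_1 = 2,  a_2 = 4,  a_3 = 1,  a_4 = 2.
Since a_4 = a_1 = 2, the sequence is periodic with period 3.
So a_{1078} = a_{1 + ((1078-1) mod 3)} = a_1 = 2.

2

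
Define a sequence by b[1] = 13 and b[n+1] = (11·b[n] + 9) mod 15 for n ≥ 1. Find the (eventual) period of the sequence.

10

We have b[1] = 13; b[2] = 2; b[3] = 1; b[4] = 5; b[5] = 4; b[6] = 8; b[7] = 7; b[8] = 11; b[9] = 10; b[10] = 14; b[11] = 13.
The sequence repeats with period 10.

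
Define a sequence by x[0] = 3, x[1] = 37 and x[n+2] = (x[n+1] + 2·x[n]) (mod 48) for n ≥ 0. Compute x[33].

x[0] = 3; x[1] = 37; x[2] = 43; x[3] = 21; x[4] = 11; x[5] = 5; x[6] = 27; x[7] = 37; x[8] = 43.
Since (x[7], x[8]) = (x[1], x[2]) = (37, 43) (two consecutive terms determine the rest), the sequence is eventually periodic: after a pre-period of length 1 it cycles with period 6.
For n ≥ 1, x[n] depends only on (n - 1) mod 6. (33 - 1) mod 6 = 2, so x[33] = x[3] = 21.

21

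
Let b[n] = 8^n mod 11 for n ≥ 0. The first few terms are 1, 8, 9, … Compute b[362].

9

Listing terms: b[0] = 1, b[1] = 8, b[2] = 9, b[3] = 6, b[4] = 4, b[5] = 10, b[6] = 3, b[7] = 2, b[8] = 5, b[9] = 7, b[10] = 1.
The sequence repeats with period 10.
So b[362] = b[0 + ((362-0) mod 10)] = b[2] = 9.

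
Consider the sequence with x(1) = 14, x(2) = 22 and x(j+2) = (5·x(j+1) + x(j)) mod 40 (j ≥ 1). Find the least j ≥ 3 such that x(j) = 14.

5

We have x(1) = 14; x(2) = 22; x(3) = 4; x(4) = 2; x(5) = 14; x(6) = 32; x(7) = 14; x(8) = 22.
Since (x(7), x(8)) = (x(1), x(2)) = (14, 22) (two consecutive terms determine the rest), the sequence is periodic with period 6.
The value 14 first appears (with j ≥ 3) at x(5).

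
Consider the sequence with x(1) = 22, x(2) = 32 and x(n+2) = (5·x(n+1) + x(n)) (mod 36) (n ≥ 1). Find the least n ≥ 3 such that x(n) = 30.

We have x(1) = 22; x(2) = 32; x(3) = 2; x(4) = 6; x(5) = 32; x(6) = 22; x(7) = 34; x(8) = 12; x(9) = 22; x(10) = 14; x(11) = 20; x(12) = 6; x(13) = 14; x(14) = 4; x(15) = 34; x(16) = 30; x(17) = 4; x(18) = 14; x(19) = 2; x(20) = 24; x(21) = 14; x(22) = 22; x(23) = 16; x(24) = 30; x(25) = 22; x(26) = 32.
Since (x(25), x(26)) = (x(1), x(2)) = (22, 32) (two consecutive terms determine the rest), the sequence is periodic with period 24.
The value 30 first appears (with n ≥ 3) at x(16).

16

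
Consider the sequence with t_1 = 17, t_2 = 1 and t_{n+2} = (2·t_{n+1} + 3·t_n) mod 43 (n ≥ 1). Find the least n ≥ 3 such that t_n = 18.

We have t_1 = 17; t_2 = 1; t_3 = 10; t_4 = 23; t_5 = 33; t_6 = 6; t_7 = 25; t_8 = 25; t_9 = 39; t_{10} = 24; t_{11} = 36; t_{12} = 15; t_{13} = 9; t_{14} = 20; t_{15} = 24; t_{16} = 22; t_{17} = 30; t_{18} = 40; t_{19} = 41; t_{20} = 30; t_{21} = 11; t_{22} = 26; t_{23} = 42; t_{24} = 33; t_{25} = 20; t_{26} = 10; t_{27} = 37; t_{28} = 18; t_{29} = 18; t_{30} = 4; t_{31} = 19; t_{32} = 7; t_{33} = 28; t_{34} = 34; t_{35} = 23; t_{36} = 19; t_{37} = 21; t_{38} = 13; t_{39} = 3; t_{40} = 2; t_{41} = 13; t_{42} = 32; t_{43} = 17; t_{44} = 1.
The sequence repeats with period 42.
The value 18 first appears (with n ≥ 3) at t_{28}.

28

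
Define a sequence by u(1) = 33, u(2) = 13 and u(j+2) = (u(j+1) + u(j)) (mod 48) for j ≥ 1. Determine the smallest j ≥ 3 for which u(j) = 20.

We have u(1) = 33,  u(2) = 13,  u(3) = 46,  u(4) = 11,  u(5) = 9,  u(6) = 20,  u(7) = 29,  u(8) = 1,  u(9) = 30,  u(10) = 31,  u(11) = 13,  u(12) = 44,  u(13) = 9,  u(14) = 5,  u(15) = 14,  u(16) = 19,  u(17) = 33,  u(18) = 4,  u(19) = 37,  u(20) = 41,  u(21) = 30,  u(22) = 23,  u(23) = 5,  u(24) = 28,  u(25) = 33,  u(26) = 13.
Since (u(25), u(26)) = (u(1), u(2)) = (33, 13) (two consecutive terms determine the rest), the sequence is periodic with period 24.
The value 20 first appears (with j ≥ 3) at u(6).

6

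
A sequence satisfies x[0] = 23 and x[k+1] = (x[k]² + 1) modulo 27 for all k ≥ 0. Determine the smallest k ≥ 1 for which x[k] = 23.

3

Computing terms: x[0] = 23, x[1] = 17, x[2] = 20, x[3] = 23.
Since x[3] = x[0] = 23, the sequence is periodic with period 3.
The value 23 next appears (with k ≥ 1) at x[3].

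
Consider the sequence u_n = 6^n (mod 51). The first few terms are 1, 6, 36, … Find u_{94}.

Computing terms: u_0 = 1,  u_1 = 6,  u_2 = 36,  u_3 = 12,  u_4 = 21,  u_5 = 24,  u_6 = 42,  u_7 = 48,  u_8 = 33,  u_9 = 45,  u_{10} = 15,  u_{11} = 39,  u_{12} = 30,  u_{13} = 27,  u_{14} = 9,  u_{15} = 3,  u_{16} = 18,  u_{17} = 6.
Since u_{17} = u_1 = 6, the sequence is eventually periodic: after a pre-period of length 1 it cycles with period 16.
For n ≥ 1, u_n depends only on (n - 1) mod 16. (94 - 1) mod 16 = 13, so u_{94} = u_{14} = 9.

9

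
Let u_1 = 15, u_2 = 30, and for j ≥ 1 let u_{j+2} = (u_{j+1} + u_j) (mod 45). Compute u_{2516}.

30

We have u_1 = 15,  u_2 = 30,  u_3 = 0,  u_4 = 30,  u_5 = 30,  u_6 = 15,  u_7 = 0,  u_8 = 15,  u_9 = 15,  u_{10} = 30.
Since (u_9, u_{10}) = (u_1, u_2) = (15, 30) (two consecutive terms determine the rest), the sequence is periodic with period 8.
So u_{2516} = u_{1 + ((2516-1) mod 8)} = u_4 = 30.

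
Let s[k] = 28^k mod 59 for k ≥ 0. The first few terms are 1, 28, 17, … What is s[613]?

53

We have s[0] = 1,  s[1] = 28,  s[2] = 17,  s[3] = 4,  s[4] = 53,  s[5] = 9,  s[6] = 16,  s[7] = 35,  s[8] = 36,  s[9] = 5,  s[10] = 22,  s[11] = 26,  s[12] = 20,  s[13] = 29,  s[14] = 45,  s[15] = 21,  s[16] = 57,  s[17] = 3,  s[18] = 25,  s[19] = 51,  s[20] = 12,  s[21] = 41,  s[22] = 27,  s[23] = 48,  s[24] = 46,  s[25] = 49,  s[26] = 15,  s[27] = 7,  s[28] = 19,  s[29] = 1.
Since s[29] = s[0] = 1, the sequence is periodic with period 29.
So s[613] = s[0 + ((613-0) mod 29)] = s[4] = 53.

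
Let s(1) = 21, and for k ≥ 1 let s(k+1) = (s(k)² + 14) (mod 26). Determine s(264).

15

Listing terms: s(1) = 21; s(2) = 13; s(3) = 1; s(4) = 15; s(5) = 5; s(6) = 13.
Since s(6) = s(2) = 13, the sequence is eventually periodic: after a pre-period of length 1 it cycles with period 4.
For k ≥ 2, s(k) depends only on (k - 2) mod 4. (264 - 2) mod 4 = 2, so s(264) = s(4) = 15.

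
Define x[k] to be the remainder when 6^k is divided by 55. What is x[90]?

1

We have x[0] = 1, x[1] = 6, x[2] = 36, x[3] = 51, x[4] = 31, x[5] = 21, x[6] = 16, x[7] = 41, x[8] = 26, x[9] = 46, x[10] = 1.
The sequence repeats with period 10.
So x[90] = x[0 + ((90-0) mod 10)] = x[0] = 1.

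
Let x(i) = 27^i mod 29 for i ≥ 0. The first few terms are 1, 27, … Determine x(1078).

28

We have x(0) = 1; x(1) = 27; x(2) = 4; x(3) = 21; x(4) = 16; x(5) = 26; x(6) = 6; x(7) = 17; x(8) = 24; x(9) = 10; x(10) = 9; x(11) = 11; x(12) = 7; x(13) = 15; x(14) = 28; x(15) = 2; x(16) = 25; x(17) = 8; x(18) = 13; x(19) = 3; x(20) = 23; x(21) = 12; x(22) = 5; x(23) = 19; x(24) = 20; x(25) = 18; x(26) = 22; x(27) = 14; x(28) = 1.
Since x(28) = x(0) = 1, the sequence is periodic with period 28.
So x(1078) = x(0 + ((1078-0) mod 28)) = x(14) = 28.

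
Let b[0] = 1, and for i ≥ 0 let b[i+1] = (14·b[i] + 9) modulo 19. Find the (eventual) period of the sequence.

18

Listing terms: b[0] = 1, b[1] = 4, b[2] = 8, b[3] = 7, b[4] = 12, b[5] = 6, b[6] = 17, b[7] = 0, b[8] = 9, b[9] = 2, b[10] = 18, b[11] = 14, b[12] = 15, b[13] = 10, b[14] = 16, b[15] = 5, b[16] = 3, b[17] = 13, b[18] = 1.
The sequence repeats with period 18.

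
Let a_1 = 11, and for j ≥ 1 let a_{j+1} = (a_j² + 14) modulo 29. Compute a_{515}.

19

We have a_1 = 11, a_2 = 19, a_3 = 27, a_4 = 18, a_5 = 19.
Since a_5 = a_2 = 19, the sequence is eventually periodic: after a pre-period of length 1 it cycles with period 3.
For j ≥ 2, a_j depends only on (j - 2) mod 3. (515 - 2) mod 3 = 0, so a_{515} = a_2 = 19.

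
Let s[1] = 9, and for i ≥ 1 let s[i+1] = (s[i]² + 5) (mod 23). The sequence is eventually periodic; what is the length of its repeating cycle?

s[1] = 9,  s[2] = 17,  s[3] = 18,  s[4] = 7,  s[5] = 8,  s[6] = 0,  s[7] = 5,  s[8] = 7.
Since s[8] = s[4] = 7, the sequence is eventually periodic: after a pre-period of length 3 it cycles with period 4.

4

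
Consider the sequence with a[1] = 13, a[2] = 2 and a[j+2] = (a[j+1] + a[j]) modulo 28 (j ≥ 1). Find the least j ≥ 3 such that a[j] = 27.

27

Computing terms: a[1] = 13, a[2] = 2, a[3] = 15, a[4] = 17, a[5] = 4, a[6] = 21, a[7] = 25, a[8] = 18, a[9] = 15, a[10] = 5, a[11] = 20, a[12] = 25, a[13] = 17, a[14] = 14, a[15] = 3, a[16] = 17, a[17] = 20, a[18] = 9, a[19] = 1, a[20] = 10, a[21] = 11, a[22] = 21, a[23] = 4, a[24] = 25, a[25] = 1, a[26] = 26, a[27] = 27, a[28] = 25, a[29] = 24, a[30] = 21, a[31] = 17, a[32] = 10, a[33] = 27, a[34] = 9, a[35] = 8, a[36] = 17, a[37] = 25, a[38] = 14, a[39] = 11, a[40] = 25, a[41] = 8, a[42] = 5, a[43] = 13, a[44] = 18, a[45] = 3, a[46] = 21, a[47] = 24, a[48] = 17, a[49] = 13, a[50] = 2.
Since (a[49], a[50]) = (a[1], a[2]) = (13, 2) (two consecutive terms determine the rest), the sequence is periodic with period 48.
The value 27 first appears (with j ≥ 3) at a[27].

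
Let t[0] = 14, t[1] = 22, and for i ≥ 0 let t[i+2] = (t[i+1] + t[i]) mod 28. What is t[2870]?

Computing terms: t[0] = 14; t[1] = 22; t[2] = 8; t[3] = 2; t[4] = 10; t[5] = 12; t[6] = 22; t[7] = 6; t[8] = 0; t[9] = 6; t[10] = 6; t[11] = 12; t[12] = 18; t[13] = 2; t[14] = 20; t[15] = 22; t[16] = 14; t[17] = 8; t[18] = 22; t[19] = 2; t[20] = 24; t[21] = 26; t[22] = 22; t[23] = 20; t[24] = 14; t[25] = 6; t[26] = 20; t[27] = 26; t[28] = 18; t[29] = 16; t[30] = 6; t[31] = 22; t[32] = 0; t[33] = 22; t[34] = 22; t[35] = 16; t[36] = 10; t[37] = 26; t[38] = 8; t[39] = 6; t[40] = 14; t[41] = 20; t[42] = 6; t[43] = 26; t[44] = 4; t[45] = 2; t[46] = 6; t[47] = 8; t[48] = 14; t[49] = 22.
Since (t[48], t[49]) = (t[0], t[1]) = (14, 22) (two consecutive terms determine the rest), the sequence is periodic with period 48.
So t[2870] = t[0 + ((2870-0) mod 48)] = t[38] = 8.

8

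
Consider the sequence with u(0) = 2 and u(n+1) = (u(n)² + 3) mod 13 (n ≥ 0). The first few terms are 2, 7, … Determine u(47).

Computing terms: u(0) = 2, u(1) = 7, u(2) = 0, u(3) = 3, u(4) = 12, u(5) = 4, u(6) = 6, u(7) = 0.
Since u(7) = u(2) = 0, the sequence is eventually periodic: after a pre-period of length 2 it cycles with period 5.
For n ≥ 2, u(n) depends only on (n - 2) mod 5. (47 - 2) mod 5 = 0, so u(47) = u(2) = 0.

0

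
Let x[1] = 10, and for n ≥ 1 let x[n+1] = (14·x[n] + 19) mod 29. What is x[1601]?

27

We have x[1] = 10; x[2] = 14; x[3] = 12; x[4] = 13; x[5] = 27; x[6] = 20; x[7] = 9; x[8] = 0; x[9] = 19; x[10] = 24; x[11] = 7; x[12] = 1; x[13] = 4; x[14] = 17; x[15] = 25; x[16] = 21; x[17] = 23; x[18] = 22; x[19] = 8; x[20] = 15; x[21] = 26; x[22] = 6; x[23] = 16; x[24] = 11; x[25] = 28; x[26] = 5; x[27] = 2; x[28] = 18; x[29] = 10.
Since x[29] = x[1] = 10, the sequence is periodic with period 28.
So x[1601] = x[1 + ((1601-1) mod 28)] = x[5] = 27.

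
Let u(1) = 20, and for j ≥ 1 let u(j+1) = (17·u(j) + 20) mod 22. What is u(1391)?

20

We have u(1) = 20, u(2) = 8, u(3) = 2, u(4) = 10, u(5) = 14, u(6) = 16, u(7) = 6, u(8) = 12, u(9) = 4, u(10) = 0, u(11) = 20.
Since u(11) = u(1) = 20, the sequence is periodic with period 10.
So u(1391) = u(1 + ((1391-1) mod 10)) = u(1) = 20.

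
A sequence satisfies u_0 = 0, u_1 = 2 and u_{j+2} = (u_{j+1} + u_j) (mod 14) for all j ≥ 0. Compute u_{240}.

u_0 = 0; u_1 = 2; u_2 = 2; u_3 = 4; u_4 = 6; u_5 = 10; u_6 = 2; u_7 = 12; u_8 = 0; u_9 = 12; u_{10} = 12; u_{11} = 10; u_{12} = 8; u_{13} = 4; u_{14} = 12; u_{15} = 2; u_{16} = 0; u_{17} = 2.
Since (u_{16}, u_{17}) = (u_0, u_1) = (0, 2) (two consecutive terms determine the rest), the sequence is periodic with period 16.
(240 - 0) mod 16 = 0, so u_{240} = u_0 = 0.

0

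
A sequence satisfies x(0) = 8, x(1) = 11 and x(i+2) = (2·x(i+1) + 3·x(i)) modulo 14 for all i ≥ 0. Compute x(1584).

Listing terms: x(0) = 8; x(1) = 11; x(2) = 4; x(3) = 13; x(4) = 10; x(5) = 3; x(6) = 8; x(7) = 11.
The sequence repeats with period 6.
(1584 - 0) mod 6 = 0, so x(1584) = x(0) = 8.

8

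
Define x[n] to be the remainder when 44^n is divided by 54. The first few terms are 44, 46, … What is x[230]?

We have x[1] = 44, x[2] = 46, x[3] = 26, x[4] = 10, x[5] = 8, x[6] = 28, x[7] = 44.
Since x[7] = x[1] = 44, the sequence is periodic with period 6.
(230 - 1) mod 6 = 1, so x[230] = x[2] = 46.

46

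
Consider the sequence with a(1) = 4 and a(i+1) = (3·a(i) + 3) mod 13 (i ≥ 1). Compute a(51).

Listing terms: a(1) = 4,  a(2) = 2,  a(3) = 9,  a(4) = 4.
The sequence repeats with period 3.
So a(51) = a(1 + ((51-1) mod 3)) = a(3) = 9.

9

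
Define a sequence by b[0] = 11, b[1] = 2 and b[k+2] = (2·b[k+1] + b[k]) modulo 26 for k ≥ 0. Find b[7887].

18

We have b[0] = 11; b[1] = 2; b[2] = 15; b[3] = 6; b[4] = 1; b[5] = 8; b[6] = 17; b[7] = 16; b[8] = 23; b[9] = 10; b[10] = 17; b[11] = 18; b[12] = 1; b[13] = 20; b[14] = 15; b[15] = 24; b[16] = 11; b[17] = 20; b[18] = 25; b[19] = 18; b[20] = 9; b[21] = 10; b[22] = 3; b[23] = 16; b[24] = 9; b[25] = 8; b[26] = 25; b[27] = 6; b[28] = 11; b[29] = 2.
The sequence repeats with period 28.
(7887 - 0) mod 28 = 19, so b[7887] = b[19] = 18.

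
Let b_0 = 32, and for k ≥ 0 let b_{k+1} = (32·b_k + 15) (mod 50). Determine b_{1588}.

Listing terms: b_0 = 32, b_1 = 39, b_2 = 13, b_3 = 31, b_4 = 7, b_5 = 39.
Since b_5 = b_1 = 39, the sequence is eventually periodic: after a pre-period of length 1 it cycles with period 4.
For k ≥ 1, b_k depends only on (k - 1) mod 4. (1588 - 1) mod 4 = 3, so b_{1588} = b_4 = 7.

7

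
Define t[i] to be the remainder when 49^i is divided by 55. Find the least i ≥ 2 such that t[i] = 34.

5

We have t[1] = 49, t[2] = 36, t[3] = 4, t[4] = 31, t[5] = 34, t[6] = 16, t[7] = 14, t[8] = 26, t[9] = 9, t[10] = 1, t[11] = 49.
Since t[11] = t[1] = 49, the sequence is periodic with period 10.
The value 34 first appears (with i ≥ 2) at t[5].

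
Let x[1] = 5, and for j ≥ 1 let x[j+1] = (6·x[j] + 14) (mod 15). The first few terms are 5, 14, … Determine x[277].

14

We have x[1] = 5, x[2] = 14, x[3] = 8, x[4] = 2, x[5] = 11, x[6] = 5.
Since x[6] = x[1] = 5, the sequence is periodic with period 5.
So x[277] = x[1 + ((277-1) mod 5)] = x[2] = 14.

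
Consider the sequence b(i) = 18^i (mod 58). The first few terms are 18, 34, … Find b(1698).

4

b(1) = 18; b(2) = 34; b(3) = 32; b(4) = 54; b(5) = 44; b(6) = 38; b(7) = 46; b(8) = 16; b(9) = 56; b(10) = 22; b(11) = 48; b(12) = 52; b(13) = 8; b(14) = 28; b(15) = 40; b(16) = 24; b(17) = 26; b(18) = 4; b(19) = 14; b(20) = 20; b(21) = 12; b(22) = 42; b(23) = 2; b(24) = 36; b(25) = 10; b(26) = 6; b(27) = 50; b(28) = 30; b(29) = 18.
The sequence repeats with period 28.
So b(1698) = b(1 + ((1698-1) mod 28)) = b(18) = 4.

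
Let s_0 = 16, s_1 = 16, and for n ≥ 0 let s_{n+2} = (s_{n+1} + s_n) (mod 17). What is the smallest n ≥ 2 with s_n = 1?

16

Computing terms: s_0 = 16, s_1 = 16, s_2 = 15, s_3 = 14, s_4 = 12, s_5 = 9, s_6 = 4, s_7 = 13, s_8 = 0, s_9 = 13, s_{10} = 13, s_{11} = 9, s_{12} = 5, s_{13} = 14, s_{14} = 2, s_{15} = 16, s_{16} = 1, s_{17} = 0, s_{18} = 1, s_{19} = 1, s_{20} = 2, s_{21} = 3, s_{22} = 5, s_{23} = 8, s_{24} = 13, s_{25} = 4, s_{26} = 0, s_{27} = 4, s_{28} = 4, s_{29} = 8, s_{30} = 12, s_{31} = 3, s_{32} = 15, s_{33} = 1, s_{34} = 16, s_{35} = 0, s_{36} = 16, s_{37} = 16.
Since (s_{36}, s_{37}) = (s_0, s_1) = (16, 16) (two consecutive terms determine the rest), the sequence is periodic with period 36.
The value 1 first appears (with n ≥ 2) at s_{16}.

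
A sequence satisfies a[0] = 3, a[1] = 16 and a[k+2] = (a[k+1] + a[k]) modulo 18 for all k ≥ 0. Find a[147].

Computing terms: a[0] = 3, a[1] = 16, a[2] = 1, a[3] = 17, a[4] = 0, a[5] = 17, a[6] = 17, a[7] = 16, a[8] = 15, a[9] = 13, a[10] = 10, a[11] = 5, a[12] = 15, a[13] = 2, a[14] = 17, a[15] = 1, a[16] = 0, a[17] = 1, a[18] = 1, a[19] = 2, a[20] = 3, a[21] = 5, a[22] = 8, a[23] = 13, a[24] = 3, a[25] = 16.
The sequence repeats with period 24.
So a[147] = a[0 + ((147-0) mod 24)] = a[3] = 17.

17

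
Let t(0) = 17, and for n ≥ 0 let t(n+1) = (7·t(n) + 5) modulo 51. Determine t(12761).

Listing terms: t(0) = 17, t(1) = 22, t(2) = 6, t(3) = 47, t(4) = 28, t(5) = 48, t(6) = 35, t(7) = 46, t(8) = 21, t(9) = 50, t(10) = 49, t(11) = 42, t(12) = 44, t(13) = 7, t(14) = 3, t(15) = 26, t(16) = 34, t(17) = 39, t(18) = 23, t(19) = 13, t(20) = 45, t(21) = 14, t(22) = 1, t(23) = 12, t(24) = 38, t(25) = 16, t(26) = 15, t(27) = 8, t(28) = 10, t(29) = 24, t(30) = 20, t(31) = 43, t(32) = 0, t(33) = 5, t(34) = 40, t(35) = 30, t(36) = 11, t(37) = 31, t(38) = 18, t(39) = 29, t(40) = 4, t(41) = 33, t(42) = 32, t(43) = 25, t(44) = 27, t(45) = 41, t(46) = 37, t(47) = 9, t(48) = 17.
Since t(48) = t(0) = 17, the sequence is periodic with period 48.
So t(12761) = t(0 + ((12761-0) mod 48)) = t(41) = 33.

33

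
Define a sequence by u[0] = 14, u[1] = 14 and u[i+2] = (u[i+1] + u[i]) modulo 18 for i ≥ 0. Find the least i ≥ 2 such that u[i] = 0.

Computing terms: u[0] = 14; u[1] = 14; u[2] = 10; u[3] = 6; u[4] = 16; u[5] = 4; u[6] = 2; u[7] = 6; u[8] = 8; u[9] = 14; u[10] = 4; u[11] = 0; u[12] = 4; u[13] = 4; u[14] = 8; u[15] = 12; u[16] = 2; u[17] = 14; u[18] = 16; u[19] = 12; u[20] = 10; u[21] = 4; u[22] = 14; u[23] = 0; u[24] = 14; u[25] = 14.
Since (u[24], u[25]) = (u[0], u[1]) = (14, 14) (two consecutive terms determine the rest), the sequence is periodic with period 24.
The value 0 first appears (with i ≥ 2) at u[11].

11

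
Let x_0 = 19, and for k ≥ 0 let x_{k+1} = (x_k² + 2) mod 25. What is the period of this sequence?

8

x_0 = 19,  x_1 = 13,  x_2 = 21,  x_3 = 18,  x_4 = 1,  x_5 = 3,  x_6 = 11,  x_7 = 23,  x_8 = 6,  x_9 = 13.
Since x_9 = x_1 = 13, the sequence is eventually periodic: after a pre-period of length 1 it cycles with period 8.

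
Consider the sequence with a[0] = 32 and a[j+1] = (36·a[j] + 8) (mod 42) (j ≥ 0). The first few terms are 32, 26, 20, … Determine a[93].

20

a[0] = 32; a[1] = 26; a[2] = 20; a[3] = 14; a[4] = 8; a[5] = 2; a[6] = 38; a[7] = 32.
Since a[7] = a[0] = 32, the sequence is periodic with period 7.
(93 - 0) mod 7 = 2, so a[93] = a[2] = 20.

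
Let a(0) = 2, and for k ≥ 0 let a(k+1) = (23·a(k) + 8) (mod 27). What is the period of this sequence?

18

Computing terms: a(0) = 2; a(1) = 0; a(2) = 8; a(3) = 3; a(4) = 23; a(5) = 24; a(6) = 20; a(7) = 9; a(8) = 26; a(9) = 12; a(10) = 14; a(11) = 6; a(12) = 11; a(13) = 18; a(14) = 17; a(15) = 21; a(16) = 5; a(17) = 15; a(18) = 2.
The sequence repeats with period 18.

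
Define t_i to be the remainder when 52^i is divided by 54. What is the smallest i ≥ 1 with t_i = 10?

6

We have t_0 = 1; t_1 = 52; t_2 = 4; t_3 = 46; t_4 = 16; t_5 = 22; t_6 = 10; t_7 = 34; t_8 = 40; t_9 = 28; t_{10} = 52.
Since t_{10} = t_1 = 52, the sequence is eventually periodic: after a pre-period of length 1 it cycles with period 9.
The value 10 first appears (with i ≥ 1) at t_6.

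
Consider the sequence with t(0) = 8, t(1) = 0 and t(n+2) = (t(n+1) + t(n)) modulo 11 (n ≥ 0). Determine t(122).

8

Computing terms: t(0) = 8,  t(1) = 0,  t(2) = 8,  t(3) = 8,  t(4) = 5,  t(5) = 2,  t(6) = 7,  t(7) = 9,  t(8) = 5,  t(9) = 3,  t(10) = 8,  t(11) = 0.
The sequence repeats with period 10.
So t(122) = t(0 + ((122-0) mod 10)) = t(2) = 8.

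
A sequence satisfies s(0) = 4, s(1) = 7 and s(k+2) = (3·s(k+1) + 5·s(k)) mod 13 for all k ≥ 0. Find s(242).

We have s(0) = 4; s(1) = 7; s(2) = 2; s(3) = 2; s(4) = 3; s(5) = 6; s(6) = 7; s(7) = 12; s(8) = 6; s(9) = 0; s(10) = 4; s(11) = 12; s(12) = 4; s(13) = 7.
Since (s(12), s(13)) = (s(0), s(1)) = (4, 7) (two consecutive terms determine the rest), the sequence is periodic with period 12.
(242 - 0) mod 12 = 2, so s(242) = s(2) = 2.

2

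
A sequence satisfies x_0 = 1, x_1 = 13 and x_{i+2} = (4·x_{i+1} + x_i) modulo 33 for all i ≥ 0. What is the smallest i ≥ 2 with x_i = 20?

2

Listing terms: x_0 = 1, x_1 = 13, x_2 = 20, x_3 = 27, x_4 = 29, x_5 = 11, x_6 = 7, x_7 = 6, x_8 = 31, x_9 = 31, x_{10} = 23, x_{11} = 24, x_{12} = 20, x_{13} = 5, x_{14} = 7, x_{15} = 0, x_{16} = 7, x_{17} = 28, x_{18} = 20, x_{19} = 9, x_{20} = 23, x_{21} = 2, x_{22} = 31, x_{23} = 27, x_{24} = 7, x_{25} = 22, x_{26} = 29, x_{27} = 6, x_{28} = 20, x_{29} = 20, x_{30} = 1, x_{31} = 24, x_{32} = 31, x_{33} = 16, x_{34} = 29, x_{35} = 0, x_{36} = 29, x_{37} = 17, x_{38} = 31, x_{39} = 9, x_{40} = 1, x_{41} = 13.
The sequence repeats with period 40.
The value 20 first appears (with i ≥ 2) at x_2.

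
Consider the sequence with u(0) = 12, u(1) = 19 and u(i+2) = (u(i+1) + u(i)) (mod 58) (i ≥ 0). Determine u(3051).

36

Listing terms: u(0) = 12; u(1) = 19; u(2) = 31; u(3) = 50; u(4) = 23; u(5) = 15; u(6) = 38; u(7) = 53; u(8) = 33; u(9) = 28; u(10) = 3; u(11) = 31; u(12) = 34; u(13) = 7; u(14) = 41; u(15) = 48; u(16) = 31; u(17) = 21; u(18) = 52; u(19) = 15; u(20) = 9; u(21) = 24; u(22) = 33; u(23) = 57; u(24) = 32; u(25) = 31; u(26) = 5; u(27) = 36; u(28) = 41; u(29) = 19; u(30) = 2; u(31) = 21; u(32) = 23; u(33) = 44; u(34) = 9; u(35) = 53; u(36) = 4; u(37) = 57; u(38) = 3; u(39) = 2; u(40) = 5; u(41) = 7; u(42) = 12; u(43) = 19.
The sequence repeats with period 42.
(3051 - 0) mod 42 = 27, so u(3051) = u(27) = 36.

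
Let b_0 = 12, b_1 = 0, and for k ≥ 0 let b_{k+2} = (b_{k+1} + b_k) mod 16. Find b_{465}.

b_0 = 12,  b_1 = 0,  b_2 = 12,  b_3 = 12,  b_4 = 8,  b_5 = 4,  b_6 = 12,  b_7 = 0.
Since (b_6, b_7) = (b_0, b_1) = (12, 0) (two consecutive terms determine the rest), the sequence is periodic with period 6.
(465 - 0) mod 6 = 3, so b_{465} = b_3 = 12.

12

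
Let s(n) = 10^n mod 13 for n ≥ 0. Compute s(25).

10

s(0) = 1, s(1) = 10, s(2) = 9, s(3) = 12, s(4) = 3, s(5) = 4, s(6) = 1.
The sequence repeats with period 6.
So s(25) = s(0 + ((25-0) mod 6)) = s(1) = 10.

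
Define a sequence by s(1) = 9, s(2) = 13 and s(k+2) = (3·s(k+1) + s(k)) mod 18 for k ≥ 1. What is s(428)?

13

Listing terms: s(1) = 9; s(2) = 13; s(3) = 12; s(4) = 13; s(5) = 15; s(6) = 4; s(7) = 9; s(8) = 13.
Since (s(7), s(8)) = (s(1), s(2)) = (9, 13) (two consecutive terms determine the rest), the sequence is periodic with period 6.
(428 - 1) mod 6 = 1, so s(428) = s(2) = 13.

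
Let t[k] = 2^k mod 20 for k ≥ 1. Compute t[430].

4

Listing terms: t[1] = 2, t[2] = 4, t[3] = 8, t[4] = 16, t[5] = 12, t[6] = 4.
Since t[6] = t[2] = 4, the sequence is eventually periodic: after a pre-period of length 1 it cycles with period 4.
For k ≥ 2, t[k] depends only on (k - 2) mod 4. (430 - 2) mod 4 = 0, so t[430] = t[2] = 4.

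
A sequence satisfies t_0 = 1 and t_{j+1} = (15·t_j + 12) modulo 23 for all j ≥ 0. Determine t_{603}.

12

We have t_0 = 1, t_1 = 4, t_2 = 3, t_3 = 11, t_4 = 16, t_5 = 22, t_6 = 20, t_7 = 13, t_8 = 0, t_9 = 12, t_{10} = 8, t_{11} = 17, t_{12} = 14, t_{13} = 15, t_{14} = 7, t_{15} = 2, t_{16} = 19, t_{17} = 21, t_{18} = 5, t_{19} = 18, t_{20} = 6, t_{21} = 10, t_{22} = 1.
Since t_{22} = t_0 = 1, the sequence is periodic with period 22.
(603 - 0) mod 22 = 9, so t_{603} = t_9 = 12.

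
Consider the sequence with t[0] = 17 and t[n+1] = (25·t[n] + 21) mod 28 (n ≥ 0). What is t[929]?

6

We have t[0] = 17,  t[1] = 26,  t[2] = 27,  t[3] = 24,  t[4] = 5,  t[5] = 6,  t[6] = 3,  t[7] = 12,  t[8] = 13,  t[9] = 10,  t[10] = 19,  t[11] = 20,  t[12] = 17.
The sequence repeats with period 12.
(929 - 0) mod 12 = 5, so t[929] = t[5] = 6.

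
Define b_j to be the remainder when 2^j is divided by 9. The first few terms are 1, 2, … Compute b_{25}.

Listing terms: b_0 = 1,  b_1 = 2,  b_2 = 4,  b_3 = 8,  b_4 = 7,  b_5 = 5,  b_6 = 1.
Since b_6 = b_0 = 1, the sequence is periodic with period 6.
(25 - 0) mod 6 = 1, so b_{25} = b_1 = 2.

2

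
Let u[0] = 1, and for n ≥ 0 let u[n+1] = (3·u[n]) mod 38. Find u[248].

Listing terms: u[0] = 1; u[1] = 3; u[2] = 9; u[3] = 27; u[4] = 5; u[5] = 15; u[6] = 7; u[7] = 21; u[8] = 25; u[9] = 37; u[10] = 35; u[11] = 29; u[12] = 11; u[13] = 33; u[14] = 23; u[15] = 31; u[16] = 17; u[17] = 13; u[18] = 1.
Since u[18] = u[0] = 1, the sequence is periodic with period 18.
(248 - 0) mod 18 = 14, so u[248] = u[14] = 23.

23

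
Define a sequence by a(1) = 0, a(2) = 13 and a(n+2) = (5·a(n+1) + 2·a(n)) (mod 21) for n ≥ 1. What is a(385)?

Listing terms: a(1) = 0, a(2) = 13, a(3) = 2, a(4) = 15, a(5) = 16, a(6) = 5, a(7) = 15, a(8) = 1, a(9) = 14, a(10) = 9, a(11) = 10, a(12) = 5, a(13) = 3, a(14) = 4, a(15) = 5, a(16) = 12, a(17) = 7, a(18) = 17, a(19) = 15, a(20) = 4, a(21) = 8, a(22) = 6, a(23) = 4, a(24) = 11, a(25) = 0, a(26) = 1, a(27) = 5, a(28) = 6, a(29) = 19, a(30) = 2, a(31) = 6, a(32) = 13, a(33) = 14, a(34) = 12, a(35) = 4, a(36) = 2, a(37) = 18, a(38) = 10, a(39) = 2, a(40) = 9, a(41) = 7, a(42) = 11, a(43) = 6, a(44) = 10, a(45) = 20, a(46) = 15, a(47) = 10, a(48) = 17, a(49) = 0, a(50) = 13.
Since (a(49), a(50)) = (a(1), a(2)) = (0, 13) (two consecutive terms determine the rest), the sequence is periodic with period 48.
So a(385) = a(1 + ((385-1) mod 48)) = a(1) = 0.

0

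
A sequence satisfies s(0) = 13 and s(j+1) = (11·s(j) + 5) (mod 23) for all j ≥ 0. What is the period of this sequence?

Computing terms: s(0) = 13,  s(1) = 10,  s(2) = 0,  s(3) = 5,  s(4) = 14,  s(5) = 21,  s(6) = 6,  s(7) = 2,  s(8) = 4,  s(9) = 3,  s(10) = 15,  s(11) = 9,  s(12) = 12,  s(13) = 22,  s(14) = 17,  s(15) = 8,  s(16) = 1,  s(17) = 16,  s(18) = 20,  s(19) = 18,  s(20) = 19,  s(21) = 7,  s(22) = 13.
The sequence repeats with period 22.

22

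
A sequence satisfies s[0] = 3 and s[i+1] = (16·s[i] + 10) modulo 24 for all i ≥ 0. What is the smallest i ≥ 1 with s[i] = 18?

3

We have s[0] = 3; s[1] = 10; s[2] = 2; s[3] = 18; s[4] = 10.
Since s[4] = s[1] = 10, the sequence is eventually periodic: after a pre-period of length 1 it cycles with period 3.
The value 18 first appears (with i ≥ 1) at s[3].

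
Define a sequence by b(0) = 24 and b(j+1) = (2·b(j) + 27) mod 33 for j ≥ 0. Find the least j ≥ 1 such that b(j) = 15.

9

We have b(0) = 24; b(1) = 9; b(2) = 12; b(3) = 18; b(4) = 30; b(5) = 21; b(6) = 3; b(7) = 0; b(8) = 27; b(9) = 15; b(10) = 24.
The sequence repeats with period 10.
The value 15 first appears (with j ≥ 1) at b(9).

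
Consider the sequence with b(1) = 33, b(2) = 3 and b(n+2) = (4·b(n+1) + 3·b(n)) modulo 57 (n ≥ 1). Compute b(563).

36

b(1) = 33; b(2) = 3; b(3) = 54; b(4) = 54; b(5) = 36; b(6) = 21; b(7) = 21; b(8) = 33; b(9) = 24; b(10) = 24; b(11) = 54; b(12) = 3; b(13) = 3; b(14) = 21; b(15) = 36; b(16) = 36; b(17) = 24; b(18) = 33; b(19) = 33; b(20) = 3.
The sequence repeats with period 18.
(563 - 1) mod 18 = 4, so b(563) = b(5) = 36.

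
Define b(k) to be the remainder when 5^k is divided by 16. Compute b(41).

5

b(1) = 5, b(2) = 9, b(3) = 13, b(4) = 1, b(5) = 5.
Since b(5) = b(1) = 5, the sequence is periodic with period 4.
(41 - 1) mod 4 = 0, so b(41) = b(1) = 5.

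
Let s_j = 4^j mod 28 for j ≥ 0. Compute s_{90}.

8

Computing terms: s_0 = 1; s_1 = 4; s_2 = 16; s_3 = 8; s_4 = 4.
Since s_4 = s_1 = 4, the sequence is eventually periodic: after a pre-period of length 1 it cycles with period 3.
For j ≥ 1, s_j depends only on (j - 1) mod 3. (90 - 1) mod 3 = 2, so s_{90} = s_3 = 8.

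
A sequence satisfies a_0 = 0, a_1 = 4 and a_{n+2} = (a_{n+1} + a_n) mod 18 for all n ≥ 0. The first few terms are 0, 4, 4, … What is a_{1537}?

Computing terms: a_0 = 0; a_1 = 4; a_2 = 4; a_3 = 8; a_4 = 12; a_5 = 2; a_6 = 14; a_7 = 16; a_8 = 12; a_9 = 10; a_{10} = 4; a_{11} = 14; a_{12} = 0; a_{13} = 14; a_{14} = 14; a_{15} = 10; a_{16} = 6; a_{17} = 16; a_{18} = 4; a_{19} = 2; a_{20} = 6; a_{21} = 8; a_{22} = 14; a_{23} = 4; a_{24} = 0; a_{25} = 4.
Since (a_{24}, a_{25}) = (a_0, a_1) = (0, 4) (two consecutive terms determine the rest), the sequence is periodic with period 24.
So a_{1537} = a_{0 + ((1537-0) mod 24)} = a_1 = 4.

4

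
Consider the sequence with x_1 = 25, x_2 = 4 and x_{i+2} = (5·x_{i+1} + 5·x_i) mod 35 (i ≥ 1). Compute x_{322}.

15

Listing terms: x_1 = 25; x_2 = 4; x_3 = 5; x_4 = 10; x_5 = 5; x_6 = 5; x_7 = 15; x_8 = 30; x_9 = 15; x_{10} = 15; x_{11} = 10; x_{12} = 20; x_{13} = 10; x_{14} = 10; x_{15} = 30; x_{16} = 25; x_{17} = 30; x_{18} = 30; x_{19} = 20; x_{20} = 5; x_{21} = 20; x_{22} = 20; x_{23} = 25; x_{24} = 15; x_{25} = 25; x_{26} = 25; x_{27} = 5; x_{28} = 10.
Since (x_{27}, x_{28}) = (x_3, x_4) = (5, 10) (two consecutive terms determine the rest), the sequence is eventually periodic: after a pre-period of length 2 it cycles with period 24.
For i ≥ 3, x_i depends only on (i - 3) mod 24. (322 - 3) mod 24 = 7, so x_{322} = x_{10} = 15.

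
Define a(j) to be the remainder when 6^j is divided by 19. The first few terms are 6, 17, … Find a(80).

Listing terms: a(1) = 6,  a(2) = 17,  a(3) = 7,  a(4) = 4,  a(5) = 5,  a(6) = 11,  a(7) = 9,  a(8) = 16,  a(9) = 1,  a(10) = 6.
Since a(10) = a(1) = 6, the sequence is periodic with period 9.
So a(80) = a(1 + ((80-1) mod 9)) = a(8) = 16.

16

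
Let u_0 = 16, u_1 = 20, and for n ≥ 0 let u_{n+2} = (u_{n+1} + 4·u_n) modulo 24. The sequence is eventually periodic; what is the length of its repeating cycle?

8

Listing terms: u_0 = 16, u_1 = 20, u_2 = 12, u_3 = 20, u_4 = 20, u_5 = 4, u_6 = 12, u_7 = 4, u_8 = 4, u_9 = 20, u_{10} = 12.
Since (u_9, u_{10}) = (u_1, u_2) = (20, 12) (two consecutive terms determine the rest), the sequence is eventually periodic: after a pre-period of length 1 it cycles with period 8.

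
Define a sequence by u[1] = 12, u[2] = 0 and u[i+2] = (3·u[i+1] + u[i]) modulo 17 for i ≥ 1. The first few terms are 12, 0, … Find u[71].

16

u[1] = 12,  u[2] = 0,  u[3] = 12,  u[4] = 2,  u[5] = 1,  u[6] = 5,  u[7] = 16,  u[8] = 2,  u[9] = 5,  u[10] = 0,  u[11] = 5,  u[12] = 15,  u[13] = 16,  u[14] = 12,  u[15] = 1,  u[16] = 15,  u[17] = 12,  u[18] = 0.
The sequence repeats with period 16.
So u[71] = u[1 + ((71-1) mod 16)] = u[7] = 16.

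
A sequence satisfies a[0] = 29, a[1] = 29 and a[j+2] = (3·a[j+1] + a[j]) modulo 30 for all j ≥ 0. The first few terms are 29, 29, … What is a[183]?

Computing terms: a[0] = 29; a[1] = 29; a[2] = 26; a[3] = 17; a[4] = 17; a[5] = 8; a[6] = 11; a[7] = 11; a[8] = 14; a[9] = 23; a[10] = 23; a[11] = 2; a[12] = 29; a[13] = 29.
Since (a[12], a[13]) = (a[0], a[1]) = (29, 29) (two consecutive terms determine the rest), the sequence is periodic with period 12.
So a[183] = a[0 + ((183-0) mod 12)] = a[3] = 17.

17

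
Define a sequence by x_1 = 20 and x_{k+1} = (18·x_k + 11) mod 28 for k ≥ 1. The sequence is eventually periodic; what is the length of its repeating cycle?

3

x_1 = 20,  x_2 = 7,  x_3 = 25,  x_4 = 13,  x_5 = 21,  x_6 = 25.
Since x_6 = x_3 = 25, the sequence is eventually periodic: after a pre-period of length 2 it cycles with period 3.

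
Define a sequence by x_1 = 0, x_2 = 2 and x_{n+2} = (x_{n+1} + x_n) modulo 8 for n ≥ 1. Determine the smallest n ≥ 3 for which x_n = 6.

We have x_1 = 0, x_2 = 2, x_3 = 2, x_4 = 4, x_5 = 6, x_6 = 2, x_7 = 0, x_8 = 2.
Since (x_7, x_8) = (x_1, x_2) = (0, 2) (two consecutive terms determine the rest), the sequence is periodic with period 6.
The value 6 first appears (with n ≥ 3) at x_5.

5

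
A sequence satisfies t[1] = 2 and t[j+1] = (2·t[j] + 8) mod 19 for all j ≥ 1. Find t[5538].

9

Computing terms: t[1] = 2,  t[2] = 12,  t[3] = 13,  t[4] = 15,  t[5] = 0,  t[6] = 8,  t[7] = 5,  t[8] = 18,  t[9] = 6,  t[10] = 1,  t[11] = 10,  t[12] = 9,  t[13] = 7,  t[14] = 3,  t[15] = 14,  t[16] = 17,  t[17] = 4,  t[18] = 16,  t[19] = 2.
Since t[19] = t[1] = 2, the sequence is periodic with period 18.
(5538 - 1) mod 18 = 11, so t[5538] = t[12] = 9.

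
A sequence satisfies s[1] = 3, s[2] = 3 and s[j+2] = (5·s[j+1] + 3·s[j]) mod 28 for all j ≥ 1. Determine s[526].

s[1] = 3, s[2] = 3, s[3] = 24, s[4] = 17, s[5] = 17, s[6] = 24, s[7] = 3, s[8] = 3.
Since (s[7], s[8]) = (s[1], s[2]) = (3, 3) (two consecutive terms determine the rest), the sequence is periodic with period 6.
So s[526] = s[1 + ((526-1) mod 6)] = s[4] = 17.

17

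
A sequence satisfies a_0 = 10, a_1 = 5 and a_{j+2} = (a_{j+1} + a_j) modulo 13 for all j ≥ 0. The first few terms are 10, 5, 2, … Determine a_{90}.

12

Computing terms: a_0 = 10; a_1 = 5; a_2 = 2; a_3 = 7; a_4 = 9; a_5 = 3; a_6 = 12; a_7 = 2; a_8 = 1; a_9 = 3; a_{10} = 4; a_{11} = 7; a_{12} = 11; a_{13} = 5; a_{14} = 3; a_{15} = 8; a_{16} = 11; a_{17} = 6; a_{18} = 4; a_{19} = 10; a_{20} = 1; a_{21} = 11; a_{22} = 12; a_{23} = 10; a_{24} = 9; a_{25} = 6; a_{26} = 2; a_{27} = 8; a_{28} = 10; a_{29} = 5.
Since (a_{28}, a_{29}) = (a_0, a_1) = (10, 5) (two consecutive terms determine the rest), the sequence is periodic with period 28.
So a_{90} = a_{0 + ((90-0) mod 28)} = a_6 = 12.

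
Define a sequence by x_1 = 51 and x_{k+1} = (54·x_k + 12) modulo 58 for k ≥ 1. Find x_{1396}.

26

We have x_1 = 51,  x_2 = 40,  x_3 = 26,  x_4 = 24,  x_5 = 32,  x_6 = 0,  x_7 = 12,  x_8 = 22,  x_9 = 40.
Since x_9 = x_2 = 40, the sequence is eventually periodic: after a pre-period of length 1 it cycles with period 7.
For k ≥ 2, x_k depends only on (k - 2) mod 7. (1396 - 2) mod 7 = 1, so x_{1396} = x_3 = 26.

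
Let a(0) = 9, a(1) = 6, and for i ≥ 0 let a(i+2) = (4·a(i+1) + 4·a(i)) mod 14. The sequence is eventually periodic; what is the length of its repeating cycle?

Listing terms: a(0) = 9; a(1) = 6; a(2) = 4; a(3) = 12; a(4) = 8; a(5) = 10; a(6) = 2; a(7) = 6; a(8) = 4.
Since (a(7), a(8)) = (a(1), a(2)) = (6, 4) (two consecutive terms determine the rest), the sequence is eventually periodic: after a pre-period of length 1 it cycles with period 6.

6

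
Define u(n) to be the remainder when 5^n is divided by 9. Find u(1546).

We have u(0) = 1,  u(1) = 5,  u(2) = 7,  u(3) = 8,  u(4) = 4,  u(5) = 2,  u(6) = 1.
Since u(6) = u(0) = 1, the sequence is periodic with period 6.
(1546 - 0) mod 6 = 4, so u(1546) = u(4) = 4.

4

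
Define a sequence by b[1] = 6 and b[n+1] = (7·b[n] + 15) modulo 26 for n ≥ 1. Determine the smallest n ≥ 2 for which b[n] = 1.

b[1] = 6; b[2] = 5; b[3] = 24; b[4] = 1; b[5] = 22; b[6] = 13; b[7] = 2; b[8] = 3; b[9] = 10; b[10] = 7; b[11] = 12; b[12] = 21; b[13] = 6.
Since b[13] = b[1] = 6, the sequence is periodic with period 12.
The value 1 first appears (with n ≥ 2) at b[4].

4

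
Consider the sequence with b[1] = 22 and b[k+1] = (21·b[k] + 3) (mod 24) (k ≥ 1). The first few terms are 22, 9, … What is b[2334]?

21

Listing terms: b[1] = 22, b[2] = 9, b[3] = 0, b[4] = 3, b[5] = 18, b[6] = 21, b[7] = 12, b[8] = 15, b[9] = 6, b[10] = 9.
Since b[10] = b[2] = 9, the sequence is eventually periodic: after a pre-period of length 1 it cycles with period 8.
For k ≥ 2, b[k] depends only on (k - 2) mod 8. (2334 - 2) mod 8 = 4, so b[2334] = b[6] = 21.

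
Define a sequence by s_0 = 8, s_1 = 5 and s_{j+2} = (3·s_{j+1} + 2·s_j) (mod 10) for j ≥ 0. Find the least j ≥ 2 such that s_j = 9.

5

Computing terms: s_0 = 8,  s_1 = 5,  s_2 = 1,  s_3 = 3,  s_4 = 1,  s_5 = 9,  s_6 = 9,  s_7 = 5,  s_8 = 3,  s_9 = 9,  s_{10} = 3,  s_{11} = 7,  s_{12} = 7,  s_{13} = 5,  s_{14} = 9,  s_{15} = 7,  s_{16} = 9,  s_{17} = 1,  s_{18} = 1,  s_{19} = 5,  s_{20} = 7,  s_{21} = 1,  s_{22} = 7,  s_{23} = 3,  s_{24} = 3,  s_{25} = 5,  s_{26} = 1.
Since (s_{25}, s_{26}) = (s_1, s_2) = (5, 1) (two consecutive terms determine the rest), the sequence is eventually periodic: after a pre-period of length 1 it cycles with period 24.
The value 9 first appears (with j ≥ 2) at s_5.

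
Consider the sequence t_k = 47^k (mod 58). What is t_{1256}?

7

t_0 = 1,  t_1 = 47,  t_2 = 5,  t_3 = 3,  t_4 = 25,  t_5 = 15,  t_6 = 9,  t_7 = 17,  t_8 = 45,  t_9 = 27,  t_{10} = 51,  t_{11} = 19,  t_{12} = 23,  t_{13} = 37,  t_{14} = 57,  t_{15} = 11,  t_{16} = 53,  t_{17} = 55,  t_{18} = 33,  t_{19} = 43,  t_{20} = 49,  t_{21} = 41,  t_{22} = 13,  t_{23} = 31,  t_{24} = 7,  t_{25} = 39,  t_{26} = 35,  t_{27} = 21,  t_{28} = 1.
Since t_{28} = t_0 = 1, the sequence is periodic with period 28.
(1256 - 0) mod 28 = 24, so t_{1256} = t_{24} = 7.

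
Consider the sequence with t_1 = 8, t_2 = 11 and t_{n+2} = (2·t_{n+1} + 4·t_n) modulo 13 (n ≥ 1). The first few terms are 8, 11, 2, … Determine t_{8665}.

Listing terms: t_1 = 8; t_2 = 11; t_3 = 2; t_4 = 9; t_5 = 0; t_6 = 10; t_7 = 7; t_8 = 2; t_9 = 6; t_{10} = 7; t_{11} = 12; t_{12} = 0; t_{13} = 9; t_{14} = 5; t_{15} = 7; t_{16} = 8; t_{17} = 5; t_{18} = 3; t_{19} = 0; t_{20} = 12; t_{21} = 11; t_{22} = 5; t_{23} = 2; t_{24} = 11; t_{25} = 4; t_{26} = 0; t_{27} = 3; t_{28} = 6; t_{29} = 11; t_{30} = 7; t_{31} = 6; t_{32} = 1; t_{33} = 0; t_{34} = 4; t_{35} = 8; t_{36} = 6; t_{37} = 5; t_{38} = 8; t_{39} = 10; t_{40} = 0; t_{41} = 1; t_{42} = 2; t_{43} = 8; t_{44} = 11.
Since (t_{43}, t_{44}) = (t_1, t_2) = (8, 11) (two consecutive terms determine the rest), the sequence is periodic with period 42.
(8665 - 1) mod 42 = 12, so t_{8665} = t_{13} = 9.

9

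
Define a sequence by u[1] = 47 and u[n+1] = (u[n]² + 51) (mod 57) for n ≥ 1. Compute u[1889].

19

Computing terms: u[1] = 47; u[2] = 37; u[3] = 52; u[4] = 19; u[5] = 13; u[6] = 49; u[7] = 1; u[8] = 52.
Since u[8] = u[3] = 52, the sequence is eventually periodic: after a pre-period of length 2 it cycles with period 5.
For n ≥ 3, u[n] depends only on (n - 3) mod 5. (1889 - 3) mod 5 = 1, so u[1889] = u[4] = 19.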